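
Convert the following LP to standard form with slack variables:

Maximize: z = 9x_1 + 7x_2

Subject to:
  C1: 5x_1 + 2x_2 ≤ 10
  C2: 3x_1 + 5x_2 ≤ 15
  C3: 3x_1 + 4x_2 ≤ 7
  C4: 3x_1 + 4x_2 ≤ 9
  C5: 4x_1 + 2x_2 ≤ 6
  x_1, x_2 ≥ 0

max z = 9x_1 + 7x_2

s.t.
  5x_1 + 2x_2 + s1 = 10
  3x_1 + 5x_2 + s2 = 15
  3x_1 + 4x_2 + s3 = 7
  3x_1 + 4x_2 + s4 = 9
  4x_1 + 2x_2 + s5 = 6
  x_1, x_2, s1, s2, s3, s4, s5 ≥ 0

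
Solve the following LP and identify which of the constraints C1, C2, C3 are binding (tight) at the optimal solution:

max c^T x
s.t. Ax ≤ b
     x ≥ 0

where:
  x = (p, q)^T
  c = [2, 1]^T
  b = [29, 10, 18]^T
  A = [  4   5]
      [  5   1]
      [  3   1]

At p = 1, q = 5, compute slack b - a·x for each constraint:
  C1: 29 − 29 = 0  (binding)
  C2: 10 − 10 = 0  (binding)
  C3: 18 − 8 = 10  (slack)

Optimal: p = 1, q = 5
Binding: C1, C2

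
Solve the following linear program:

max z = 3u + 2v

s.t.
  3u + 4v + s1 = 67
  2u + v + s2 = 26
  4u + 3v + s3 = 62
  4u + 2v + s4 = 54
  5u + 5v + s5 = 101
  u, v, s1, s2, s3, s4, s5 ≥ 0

Evaluate the objective at each vertex of the feasible region:
  z(0, 0) = 0
  z(13, 0) = 39
  z(8, 10) = 44  ←
  z(6.714, 11.71) = 43.57
  z(0, 16.75) = 33.5
The maximum is at u = 8, v = 10.

u = 8, v = 10, z = 44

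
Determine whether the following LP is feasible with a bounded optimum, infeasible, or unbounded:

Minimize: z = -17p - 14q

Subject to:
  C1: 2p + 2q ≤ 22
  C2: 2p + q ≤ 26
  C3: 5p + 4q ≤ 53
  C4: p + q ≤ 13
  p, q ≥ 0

Feasible with a bounded optimal solution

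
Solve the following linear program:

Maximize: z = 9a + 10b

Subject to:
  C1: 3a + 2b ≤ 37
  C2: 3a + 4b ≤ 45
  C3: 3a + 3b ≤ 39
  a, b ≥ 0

Evaluate the objective at each vertex of the feasible region:
  z(0, 0) = 0
  z(12.33, 0) = 111
  z(11, 2) = 119
  z(7, 6) = 123  ←
  z(0, 11.25) = 112.5
The maximum is at a = 7, b = 6.

a = 7, b = 6, z = 123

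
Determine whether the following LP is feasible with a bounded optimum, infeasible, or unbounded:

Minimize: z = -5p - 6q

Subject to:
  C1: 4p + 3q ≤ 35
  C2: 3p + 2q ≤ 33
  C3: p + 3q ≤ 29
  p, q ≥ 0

Feasible with a bounded optimal solution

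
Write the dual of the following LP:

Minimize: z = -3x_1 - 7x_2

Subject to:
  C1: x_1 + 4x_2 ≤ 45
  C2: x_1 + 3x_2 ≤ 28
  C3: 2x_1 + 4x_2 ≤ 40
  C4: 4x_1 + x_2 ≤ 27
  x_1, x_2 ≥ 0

Primal min cᵀx s.t. Ax ≤ b, x ≥ 0  →  Dual max −bᵀy s.t. Aᵀy ≥ −c, y ≥ 0.

Maximize: z = -45y1 - 28y2 - 40y3 - 27y4

Subject to:
  y1 + y2 + 2y3 + 4y4 ≥ 3
  4y1 + 3y2 + 4y3 + y4 ≥ 7
  y1, y2, y3, y4 ≥ 0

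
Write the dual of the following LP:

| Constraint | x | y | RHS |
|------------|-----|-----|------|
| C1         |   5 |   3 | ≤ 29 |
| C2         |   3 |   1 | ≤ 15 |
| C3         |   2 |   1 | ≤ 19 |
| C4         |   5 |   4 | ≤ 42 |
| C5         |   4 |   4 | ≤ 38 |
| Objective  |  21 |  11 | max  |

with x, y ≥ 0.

Primal max cᵀx s.t. Ax ≤ b, x ≥ 0  →  Dual min bᵀy s.t. Aᵀy ≥ c, y ≥ 0.

Minimize: z = 29y1 + 15y2 + 19y3 + 42y4 + 38y5

Subject to:
  5y1 + 3y2 + 2y3 + 5y4 + 4y5 ≥ 21
  3y1 + y2 + y3 + 4y4 + 4y5 ≥ 11
  y1, y2, y3, y4, y5 ≥ 0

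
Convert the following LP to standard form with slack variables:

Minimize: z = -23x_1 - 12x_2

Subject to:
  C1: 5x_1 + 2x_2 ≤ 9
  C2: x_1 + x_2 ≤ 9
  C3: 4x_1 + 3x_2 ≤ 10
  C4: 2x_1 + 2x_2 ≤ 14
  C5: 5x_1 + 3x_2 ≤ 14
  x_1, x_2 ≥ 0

min z = -23x_1 - 12x_2

s.t.
  5x_1 + 2x_2 + s1 = 9
  x_1 + x_2 + s2 = 9
  4x_1 + 3x_2 + s3 = 10
  2x_1 + 2x_2 + s4 = 14
  5x_1 + 3x_2 + s5 = 14
  x_1, x_2, s1, s2, s3, s4, s5 ≥ 0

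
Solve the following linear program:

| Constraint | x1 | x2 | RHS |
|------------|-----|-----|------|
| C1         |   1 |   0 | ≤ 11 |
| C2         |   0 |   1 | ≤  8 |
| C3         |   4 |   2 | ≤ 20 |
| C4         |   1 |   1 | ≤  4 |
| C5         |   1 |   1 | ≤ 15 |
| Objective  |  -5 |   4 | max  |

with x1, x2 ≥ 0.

Evaluate the objective at each vertex of the feasible region:
  z(0, 0) = 0
  z(4, 0) = -20
  z(0, 4) = 16  ←
The maximum is at x1 = 0, x2 = 4.

x1 = 0, x2 = 4, z = 16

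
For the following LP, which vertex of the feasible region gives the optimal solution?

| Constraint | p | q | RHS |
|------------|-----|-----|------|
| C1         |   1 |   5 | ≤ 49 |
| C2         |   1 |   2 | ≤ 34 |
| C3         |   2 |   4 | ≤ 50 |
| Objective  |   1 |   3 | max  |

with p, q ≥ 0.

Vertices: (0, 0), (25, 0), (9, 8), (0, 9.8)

Evaluate the objective at each vertex of the feasible region:
  z(0, 0) = 0
  z(25, 0) = 25
  z(9, 8) = 33  ←
  z(0, 9.8) = 29.4
The maximum is at p = 9, q = 8.

(9, 8)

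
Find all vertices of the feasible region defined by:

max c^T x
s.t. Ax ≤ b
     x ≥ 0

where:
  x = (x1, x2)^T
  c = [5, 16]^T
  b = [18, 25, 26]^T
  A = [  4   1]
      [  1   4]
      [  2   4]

(0, 0), (4.5, 0), (3.286, 4.857), (1, 6), (0, 6.25)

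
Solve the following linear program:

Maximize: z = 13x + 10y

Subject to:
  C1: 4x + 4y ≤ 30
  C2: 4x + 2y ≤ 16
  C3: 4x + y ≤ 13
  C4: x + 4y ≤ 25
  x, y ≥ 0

Evaluate the objective at each vertex of the feasible region:
  z(0, 0) = 0
  z(3.25, 0) = 42.25
  z(2.5, 3) = 62.5
  z(1, 6) = 73  ←
  z(0, 6.25) = 62.5
The maximum is at x = 1, y = 6.

x = 1, y = 6, z = 73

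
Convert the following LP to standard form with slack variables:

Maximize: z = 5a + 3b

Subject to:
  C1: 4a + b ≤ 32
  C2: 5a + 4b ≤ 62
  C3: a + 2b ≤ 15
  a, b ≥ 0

max z = 5a + 3b

s.t.
  4a + b + s1 = 32
  5a + 4b + s2 = 62
  a + 2b + s3 = 15
  a, b, s1, s2, s3 ≥ 0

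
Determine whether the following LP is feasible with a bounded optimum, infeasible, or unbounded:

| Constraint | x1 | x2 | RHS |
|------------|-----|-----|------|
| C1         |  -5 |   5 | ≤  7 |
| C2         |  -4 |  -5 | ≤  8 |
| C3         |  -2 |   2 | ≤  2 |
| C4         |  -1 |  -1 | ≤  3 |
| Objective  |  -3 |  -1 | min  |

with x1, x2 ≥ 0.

Unbounded (objective can decrease without bound)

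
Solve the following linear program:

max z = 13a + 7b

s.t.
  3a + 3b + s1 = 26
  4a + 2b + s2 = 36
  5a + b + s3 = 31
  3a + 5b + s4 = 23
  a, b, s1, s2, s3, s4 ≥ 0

Evaluate the objective at each vertex of the feasible region:
  z(0, 0) = 0
  z(6.2, 0) = 80.6
  z(6, 1) = 85  ←
  z(0, 4.6) = 32.2
The maximum is at a = 6, b = 1.

a = 6, b = 1, z = 85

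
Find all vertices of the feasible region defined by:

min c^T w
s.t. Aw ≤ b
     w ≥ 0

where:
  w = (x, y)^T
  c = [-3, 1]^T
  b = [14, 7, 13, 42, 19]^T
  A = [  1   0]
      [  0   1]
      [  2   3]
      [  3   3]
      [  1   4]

(0, 0), (6.5, 0), (0, 4.333)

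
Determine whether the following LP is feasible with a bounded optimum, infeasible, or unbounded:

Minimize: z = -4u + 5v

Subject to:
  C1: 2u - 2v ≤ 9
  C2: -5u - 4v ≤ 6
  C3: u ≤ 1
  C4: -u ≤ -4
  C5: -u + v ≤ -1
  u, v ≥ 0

Infeasible (no feasible solution exists)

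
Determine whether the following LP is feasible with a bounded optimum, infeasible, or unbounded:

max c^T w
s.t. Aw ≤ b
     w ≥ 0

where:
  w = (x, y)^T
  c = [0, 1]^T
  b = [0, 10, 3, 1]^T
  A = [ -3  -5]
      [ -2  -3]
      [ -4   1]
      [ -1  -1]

Unbounded (objective can increase without bound)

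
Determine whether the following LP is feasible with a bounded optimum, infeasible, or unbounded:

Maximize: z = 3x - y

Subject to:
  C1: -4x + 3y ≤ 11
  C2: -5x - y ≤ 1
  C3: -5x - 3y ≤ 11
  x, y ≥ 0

Unbounded (objective can increase without bound)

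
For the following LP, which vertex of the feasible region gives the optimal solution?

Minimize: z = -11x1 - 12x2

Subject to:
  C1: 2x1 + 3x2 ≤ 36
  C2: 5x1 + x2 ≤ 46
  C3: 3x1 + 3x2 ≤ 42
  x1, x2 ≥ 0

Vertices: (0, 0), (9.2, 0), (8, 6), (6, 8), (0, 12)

Evaluate the objective at each vertex of the feasible region:
  z(0, 0) = 0
  z(9.2, 0) = -101.2
  z(8, 6) = -160
  z(6, 8) = -162  ←
  z(0, 12) = -144
The minimum is at x1 = 6, x2 = 8.

(6, 8)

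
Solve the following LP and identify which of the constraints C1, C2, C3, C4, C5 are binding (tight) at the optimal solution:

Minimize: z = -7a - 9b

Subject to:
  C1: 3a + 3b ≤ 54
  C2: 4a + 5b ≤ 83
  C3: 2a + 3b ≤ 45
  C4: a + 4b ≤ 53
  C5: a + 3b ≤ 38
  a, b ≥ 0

At a = 9, b = 9, compute slack b - a·x for each constraint:
  C1: 54 − 54 = 0  (binding)
  C2: 83 − 81 = 2  (slack)
  C3: 45 − 45 = 0  (binding)
  C4: 53 − 45 = 8  (slack)
  C5: 38 − 36 = 2  (slack)

Optimal: a = 9, b = 9
Binding: C1, C3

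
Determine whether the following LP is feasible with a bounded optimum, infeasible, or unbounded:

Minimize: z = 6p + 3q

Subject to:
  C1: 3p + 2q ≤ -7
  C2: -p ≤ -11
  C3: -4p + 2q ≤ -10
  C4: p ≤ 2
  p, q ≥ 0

Infeasible (no feasible solution exists)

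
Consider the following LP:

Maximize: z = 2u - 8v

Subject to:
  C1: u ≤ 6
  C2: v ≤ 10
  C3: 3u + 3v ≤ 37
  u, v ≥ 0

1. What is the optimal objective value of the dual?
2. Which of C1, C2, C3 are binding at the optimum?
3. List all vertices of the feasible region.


1. 12
2. C1
3. (0, 0), (6, 0), (6, 6.333), (2.333, 10), (0, 10)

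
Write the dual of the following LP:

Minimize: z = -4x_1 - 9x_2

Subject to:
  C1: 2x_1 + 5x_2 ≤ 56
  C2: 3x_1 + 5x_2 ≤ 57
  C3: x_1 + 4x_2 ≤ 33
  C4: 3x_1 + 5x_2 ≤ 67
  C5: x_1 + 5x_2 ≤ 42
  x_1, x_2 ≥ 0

Primal min cᵀx s.t. Ax ≤ b, x ≥ 0  →  Dual max −bᵀy s.t. Aᵀy ≥ −c, y ≥ 0.

Maximize: z = -56y1 - 57y2 - 33y3 - 67y4 - 42y5

Subject to:
  2y1 + 3y2 + y3 + 3y4 + y5 ≥ 4
  5y1 + 5y2 + 4y3 + 5y4 + 5y5 ≥ 9
  y1, y2, y3, y4, y5 ≥ 0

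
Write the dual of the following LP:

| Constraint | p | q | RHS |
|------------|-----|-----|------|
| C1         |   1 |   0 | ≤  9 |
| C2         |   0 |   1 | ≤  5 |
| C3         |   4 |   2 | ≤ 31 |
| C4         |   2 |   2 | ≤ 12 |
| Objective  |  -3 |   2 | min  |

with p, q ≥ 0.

Primal min cᵀx s.t. Ax ≤ b, x ≥ 0  →  Dual max −bᵀy s.t. Aᵀy ≥ −c, y ≥ 0.

Maximize: z = -9y1 - 5y2 - 31y3 - 12y4

Subject to:
  y1 + 4y3 + 2y4 ≥ 3
  y2 + 2y3 + 2y4 ≥ -2
  y1, y2, y3, y4 ≥ 0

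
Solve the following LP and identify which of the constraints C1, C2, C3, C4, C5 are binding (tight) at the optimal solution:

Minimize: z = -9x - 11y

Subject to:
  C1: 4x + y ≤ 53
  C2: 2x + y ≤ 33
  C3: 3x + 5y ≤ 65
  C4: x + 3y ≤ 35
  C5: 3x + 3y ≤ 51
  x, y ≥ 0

At x = 10, y = 7, compute slack b - a·x for each constraint:
  C1: 53 − 47 = 6  (slack)
  C2: 33 − 27 = 6  (slack)
  C3: 65 − 65 = 0  (binding)
  C4: 35 − 31 = 4  (slack)
  C5: 51 − 51 = 0  (binding)

Optimal: x = 10, y = 7
Binding: C3, C5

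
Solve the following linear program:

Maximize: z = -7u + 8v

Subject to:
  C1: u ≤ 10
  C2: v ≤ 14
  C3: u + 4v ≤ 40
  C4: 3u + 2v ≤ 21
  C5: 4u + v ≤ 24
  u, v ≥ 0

Evaluate the objective at each vertex of the feasible region:
  z(0, 0) = 0
  z(6, 0) = -42
  z(5.4, 2.4) = -18.6
  z(0.4, 9.9) = 76.4
  z(0, 10) = 80  ←
The maximum is at u = 0, v = 10.

u = 0, v = 10, z = 80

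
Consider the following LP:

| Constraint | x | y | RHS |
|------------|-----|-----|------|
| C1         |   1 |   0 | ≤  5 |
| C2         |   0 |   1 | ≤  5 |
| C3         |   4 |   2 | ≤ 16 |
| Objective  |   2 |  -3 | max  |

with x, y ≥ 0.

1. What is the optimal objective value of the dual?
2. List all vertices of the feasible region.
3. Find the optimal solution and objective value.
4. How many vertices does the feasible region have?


1. 8
2. (0, 0), (4, 0), (1.5, 5), (0, 5)
3. x = 4, y = 0, z = 8
4. 4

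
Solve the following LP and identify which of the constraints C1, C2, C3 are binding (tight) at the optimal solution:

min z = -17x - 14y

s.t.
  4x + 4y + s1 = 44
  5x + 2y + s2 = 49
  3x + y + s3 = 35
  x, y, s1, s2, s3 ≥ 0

At x = 9, y = 2, compute slack b - a·x for each constraint:
  C1: 44 − 44 = 0  (binding)
  C2: 49 − 49 = 0  (binding)
  C3: 35 − 29 = 6  (slack)

Optimal: x = 9, y = 2
Binding: C1, C2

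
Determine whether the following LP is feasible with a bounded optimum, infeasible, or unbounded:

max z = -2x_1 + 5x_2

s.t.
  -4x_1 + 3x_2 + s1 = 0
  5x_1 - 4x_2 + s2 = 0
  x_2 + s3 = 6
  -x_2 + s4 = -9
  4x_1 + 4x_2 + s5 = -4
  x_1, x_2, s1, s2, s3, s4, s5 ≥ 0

Infeasible (no feasible solution exists)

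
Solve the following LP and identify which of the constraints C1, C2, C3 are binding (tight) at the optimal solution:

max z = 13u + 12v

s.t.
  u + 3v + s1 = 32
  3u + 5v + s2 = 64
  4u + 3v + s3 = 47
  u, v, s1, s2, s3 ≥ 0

At u = 5, v = 9, compute slack b - a·x for each constraint:
  C1: 32 − 32 = 0  (binding)
  C2: 64 − 60 = 4  (slack)
  C3: 47 − 47 = 0  (binding)

Optimal: u = 5, v = 9
Binding: C1, C3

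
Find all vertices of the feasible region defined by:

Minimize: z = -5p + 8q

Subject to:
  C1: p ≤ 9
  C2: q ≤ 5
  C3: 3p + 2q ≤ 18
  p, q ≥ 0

(0, 0), (6, 0), (2.667, 5), (0, 5)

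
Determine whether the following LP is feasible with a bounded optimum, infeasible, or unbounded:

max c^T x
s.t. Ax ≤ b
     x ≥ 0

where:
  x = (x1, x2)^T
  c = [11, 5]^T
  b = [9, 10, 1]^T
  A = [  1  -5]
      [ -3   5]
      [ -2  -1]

Unbounded (objective can increase without bound)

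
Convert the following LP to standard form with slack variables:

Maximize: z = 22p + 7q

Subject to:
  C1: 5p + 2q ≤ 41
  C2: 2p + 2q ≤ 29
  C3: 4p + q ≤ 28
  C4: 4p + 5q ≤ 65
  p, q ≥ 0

max z = 22p + 7q

s.t.
  5p + 2q + s1 = 41
  2p + 2q + s2 = 29
  4p + q + s3 = 28
  4p + 5q + s4 = 65
  p, q, s1, s2, s3, s4 ≥ 0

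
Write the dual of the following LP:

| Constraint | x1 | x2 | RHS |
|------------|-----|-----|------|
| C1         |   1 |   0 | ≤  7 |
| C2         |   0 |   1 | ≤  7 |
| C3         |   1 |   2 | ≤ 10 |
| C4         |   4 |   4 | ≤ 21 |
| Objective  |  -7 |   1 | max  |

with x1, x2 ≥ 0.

Primal max cᵀx s.t. Ax ≤ b, x ≥ 0  →  Dual min bᵀy s.t. Aᵀy ≥ c, y ≥ 0.

Minimize: z = 7y1 + 7y2 + 10y3 + 21y4

Subject to:
  y1 + y3 + 4y4 ≥ -7
  y2 + 2y3 + 4y4 ≥ 1
  y1, y2, y3, y4 ≥ 0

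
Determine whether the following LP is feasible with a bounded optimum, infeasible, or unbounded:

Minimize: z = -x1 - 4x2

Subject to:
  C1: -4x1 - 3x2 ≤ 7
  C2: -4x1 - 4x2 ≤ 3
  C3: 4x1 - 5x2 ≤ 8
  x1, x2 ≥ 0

Unbounded (objective can decrease without bound)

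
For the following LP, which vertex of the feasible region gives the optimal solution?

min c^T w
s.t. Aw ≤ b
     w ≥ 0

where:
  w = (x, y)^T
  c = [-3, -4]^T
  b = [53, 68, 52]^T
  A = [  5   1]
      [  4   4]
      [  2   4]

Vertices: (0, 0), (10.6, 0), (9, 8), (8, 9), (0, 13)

Evaluate the objective at each vertex of the feasible region:
  z(0, 0) = 0
  z(10.6, 0) = -31.8
  z(9, 8) = -59
  z(8, 9) = -60  ←
  z(0, 13) = -52
The minimum is at x = 8, y = 9.

(8, 9)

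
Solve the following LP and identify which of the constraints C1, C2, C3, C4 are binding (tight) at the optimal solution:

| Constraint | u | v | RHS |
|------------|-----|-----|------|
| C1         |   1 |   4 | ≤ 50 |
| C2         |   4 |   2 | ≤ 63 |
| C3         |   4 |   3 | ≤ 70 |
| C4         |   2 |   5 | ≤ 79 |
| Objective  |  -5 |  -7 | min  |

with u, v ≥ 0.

At u = 10, v = 10, compute slack b - a·x for each constraint:
  C1: 50 − 50 = 0  (binding)
  C2: 63 − 60 = 3  (slack)
  C3: 70 − 70 = 0  (binding)
  C4: 79 − 70 = 9  (slack)

Optimal: u = 10, v = 10
Binding: C1, C3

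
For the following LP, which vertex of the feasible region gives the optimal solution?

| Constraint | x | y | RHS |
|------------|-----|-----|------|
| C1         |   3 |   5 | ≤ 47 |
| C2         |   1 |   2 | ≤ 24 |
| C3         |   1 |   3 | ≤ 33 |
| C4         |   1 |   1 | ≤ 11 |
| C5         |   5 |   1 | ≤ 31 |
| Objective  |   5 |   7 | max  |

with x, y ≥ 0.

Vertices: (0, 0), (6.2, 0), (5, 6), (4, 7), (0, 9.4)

Evaluate the objective at each vertex of the feasible region:
  z(0, 0) = 0
  z(6.2, 0) = 31
  z(5, 6) = 67
  z(4, 7) = 69  ←
  z(0, 9.4) = 65.8
The maximum is at x = 4, y = 7.

(4, 7)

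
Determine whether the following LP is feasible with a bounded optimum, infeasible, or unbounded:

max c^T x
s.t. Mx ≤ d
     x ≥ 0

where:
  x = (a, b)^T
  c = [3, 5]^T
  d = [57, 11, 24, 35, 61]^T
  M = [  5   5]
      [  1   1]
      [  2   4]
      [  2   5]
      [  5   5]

Feasible with a bounded optimal solution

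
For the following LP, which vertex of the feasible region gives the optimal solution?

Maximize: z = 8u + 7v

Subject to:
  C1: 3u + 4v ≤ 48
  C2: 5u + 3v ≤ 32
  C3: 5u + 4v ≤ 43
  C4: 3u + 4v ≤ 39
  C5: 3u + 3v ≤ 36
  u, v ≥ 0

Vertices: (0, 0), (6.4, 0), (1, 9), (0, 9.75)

Evaluate the objective at each vertex of the feasible region:
  z(0, 0) = 0
  z(6.4, 0) = 51.2
  z(1, 9) = 71  ←
  z(0, 9.75) = 68.25
The maximum is at u = 1, v = 9.

(1, 9)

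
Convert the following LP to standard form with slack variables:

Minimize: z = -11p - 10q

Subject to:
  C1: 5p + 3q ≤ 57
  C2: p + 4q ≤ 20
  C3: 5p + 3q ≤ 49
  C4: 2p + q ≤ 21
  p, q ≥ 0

min z = -11p - 10q

s.t.
  5p + 3q + s1 = 57
  p + 4q + s2 = 20
  5p + 3q + s3 = 49
  2p + q + s4 = 21
  p, q, s1, s2, s3, s4 ≥ 0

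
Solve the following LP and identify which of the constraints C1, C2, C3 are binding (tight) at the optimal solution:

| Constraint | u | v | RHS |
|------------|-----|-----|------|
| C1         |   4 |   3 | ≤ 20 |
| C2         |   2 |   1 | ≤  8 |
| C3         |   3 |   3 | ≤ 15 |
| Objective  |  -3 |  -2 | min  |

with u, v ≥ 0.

At u = 3, v = 2, compute slack b - a·x for each constraint:
  C1: 20 − 18 = 2  (slack)
  C2: 8 − 8 = 0  (binding)
  C3: 15 − 15 = 0  (binding)

Optimal: u = 3, v = 2
Binding: C2, C3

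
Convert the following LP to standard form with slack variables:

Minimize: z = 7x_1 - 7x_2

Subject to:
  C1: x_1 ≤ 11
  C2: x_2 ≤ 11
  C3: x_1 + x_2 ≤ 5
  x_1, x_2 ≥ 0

min z = 7x_1 - 7x_2

s.t.
  x_1 + s1 = 11
  x_2 + s2 = 11
  x_1 + x_2 + s3 = 5
  x_1, x_2, s1, s2, s3 ≥ 0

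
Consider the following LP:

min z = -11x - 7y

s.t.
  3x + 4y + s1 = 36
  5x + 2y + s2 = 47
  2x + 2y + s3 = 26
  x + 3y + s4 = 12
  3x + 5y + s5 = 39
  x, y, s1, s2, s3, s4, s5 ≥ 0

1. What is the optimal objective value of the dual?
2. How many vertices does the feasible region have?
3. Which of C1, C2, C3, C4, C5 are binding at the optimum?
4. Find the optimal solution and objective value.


1. -106
2. 4
3. C2, C4
4. x = 9, y = 1, z = -106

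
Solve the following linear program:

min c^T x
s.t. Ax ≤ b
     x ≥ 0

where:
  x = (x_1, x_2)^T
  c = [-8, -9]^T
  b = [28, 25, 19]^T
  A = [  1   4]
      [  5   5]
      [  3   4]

Evaluate the objective at each vertex of the feasible region:
  z(0, 0) = 0
  z(5, 0) = -40
  z(1, 4) = -44  ←
  z(0, 4.75) = -42.75
The minimum is at x_1 = 1, x_2 = 4.

x_1 = 1, x_2 = 4, z = -44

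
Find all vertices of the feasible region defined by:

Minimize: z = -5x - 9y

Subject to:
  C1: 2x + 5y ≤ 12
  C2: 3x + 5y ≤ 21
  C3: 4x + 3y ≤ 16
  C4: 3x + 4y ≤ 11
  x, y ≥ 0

(0, 0), (3.667, 0), (1, 2), (0, 2.4)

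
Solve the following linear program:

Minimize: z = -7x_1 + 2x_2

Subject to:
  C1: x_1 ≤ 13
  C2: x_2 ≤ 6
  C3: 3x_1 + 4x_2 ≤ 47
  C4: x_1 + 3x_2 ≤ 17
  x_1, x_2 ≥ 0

Evaluate the objective at each vertex of the feasible region:
  z(0, 0) = 0
  z(13, 0) = -91  ←
  z(13, 1.333) = -88.33
  z(0, 5.667) = 11.33
The minimum is at x_1 = 13, x_2 = 0.

x_1 = 13, x_2 = 0, z = -91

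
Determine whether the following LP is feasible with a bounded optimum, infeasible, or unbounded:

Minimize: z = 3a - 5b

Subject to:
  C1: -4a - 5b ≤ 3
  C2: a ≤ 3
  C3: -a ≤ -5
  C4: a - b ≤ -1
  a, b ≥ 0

Infeasible (no feasible solution exists)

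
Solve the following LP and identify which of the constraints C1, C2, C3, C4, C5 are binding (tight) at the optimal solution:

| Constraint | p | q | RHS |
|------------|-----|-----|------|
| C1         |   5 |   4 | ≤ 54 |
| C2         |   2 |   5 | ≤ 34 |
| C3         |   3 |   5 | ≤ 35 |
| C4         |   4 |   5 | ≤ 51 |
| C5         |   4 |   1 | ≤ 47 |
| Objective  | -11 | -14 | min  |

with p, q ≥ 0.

At p = 10, q = 1, compute slack b - a·x for each constraint:
  C1: 54 − 54 = 0  (binding)
  C2: 34 − 25 = 9  (slack)
  C3: 35 − 35 = 0  (binding)
  C4: 51 − 45 = 6  (slack)
  C5: 47 − 41 = 6  (slack)

Optimal: p = 10, q = 1
Binding: C1, C3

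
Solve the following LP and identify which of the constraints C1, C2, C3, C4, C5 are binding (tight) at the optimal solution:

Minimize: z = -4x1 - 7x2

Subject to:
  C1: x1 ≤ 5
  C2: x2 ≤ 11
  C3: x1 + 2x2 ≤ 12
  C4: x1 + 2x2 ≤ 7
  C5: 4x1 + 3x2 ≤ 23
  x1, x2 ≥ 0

At x1 = 5, x2 = 1, compute slack b - a·x for each constraint:
  C1: 5 − 5 = 0  (binding)
  C2: 11 − 1 = 10  (slack)
  C3: 12 − 7 = 5  (slack)
  C4: 7 − 7 = 0  (binding)
  C5: 23 − 23 = 0  (binding)

Optimal: x1 = 5, x2 = 1
Binding: C1, C4, C5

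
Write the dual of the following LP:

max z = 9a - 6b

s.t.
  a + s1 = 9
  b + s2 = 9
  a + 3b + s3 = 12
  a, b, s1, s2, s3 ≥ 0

Primal max cᵀx s.t. Ax ≤ b, x ≥ 0  →  Dual min bᵀy s.t. Aᵀy ≥ c, y ≥ 0.

Minimize: z = 9y1 + 9y2 + 12y3

Subject to:
  y1 + y3 ≥ 9
  y2 + 3y3 ≥ -6
  y1, y2, y3 ≥ 0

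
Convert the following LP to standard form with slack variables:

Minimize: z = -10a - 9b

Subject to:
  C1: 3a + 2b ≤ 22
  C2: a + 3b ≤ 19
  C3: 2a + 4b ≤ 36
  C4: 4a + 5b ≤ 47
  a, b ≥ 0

min z = -10a - 9b

s.t.
  3a + 2b + s1 = 22
  a + 3b + s2 = 19
  2a + 4b + s3 = 36
  4a + 5b + s4 = 47
  a, b, s1, s2, s3, s4 ≥ 0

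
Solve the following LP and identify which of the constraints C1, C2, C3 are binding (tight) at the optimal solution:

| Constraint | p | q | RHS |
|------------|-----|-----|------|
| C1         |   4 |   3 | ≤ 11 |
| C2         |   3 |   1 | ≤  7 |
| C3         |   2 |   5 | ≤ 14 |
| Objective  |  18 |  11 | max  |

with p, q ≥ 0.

At p = 2, q = 1, compute slack b - a·x for each constraint:
  C1: 11 − 11 = 0  (binding)
  C2: 7 − 7 = 0  (binding)
  C3: 14 − 9 = 5  (slack)

Optimal: p = 2, q = 1
Binding: C1, C2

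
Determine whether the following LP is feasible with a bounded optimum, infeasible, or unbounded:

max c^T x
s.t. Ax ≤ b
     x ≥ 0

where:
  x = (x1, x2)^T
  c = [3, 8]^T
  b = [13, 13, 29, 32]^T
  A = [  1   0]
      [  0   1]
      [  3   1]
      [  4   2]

Feasible with a bounded optimal solution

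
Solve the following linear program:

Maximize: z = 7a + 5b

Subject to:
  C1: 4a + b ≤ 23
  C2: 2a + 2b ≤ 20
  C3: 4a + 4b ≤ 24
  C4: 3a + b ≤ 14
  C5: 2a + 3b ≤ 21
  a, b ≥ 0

Evaluate the objective at each vertex of the feasible region:
  z(0, 0) = 0
  z(4.667, 0) = 32.67
  z(4, 2) = 38  ←
  z(0, 6) = 30
The maximum is at a = 4, b = 2.

a = 4, b = 2, z = 38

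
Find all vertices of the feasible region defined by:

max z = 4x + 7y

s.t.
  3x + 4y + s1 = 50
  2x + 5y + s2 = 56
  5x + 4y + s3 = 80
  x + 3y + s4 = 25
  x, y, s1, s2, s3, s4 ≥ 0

(0, 0), (16, 0), (15, 1.25), (10, 5), (0, 8.333)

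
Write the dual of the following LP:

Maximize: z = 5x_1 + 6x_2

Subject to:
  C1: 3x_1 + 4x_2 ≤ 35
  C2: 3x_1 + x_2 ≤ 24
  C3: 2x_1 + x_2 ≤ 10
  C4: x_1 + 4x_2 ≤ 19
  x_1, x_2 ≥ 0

Primal max cᵀx s.t. Ax ≤ b, x ≥ 0  →  Dual min bᵀy s.t. Aᵀy ≥ c, y ≥ 0.

Minimize: z = 35y1 + 24y2 + 10y3 + 19y4

Subject to:
  3y1 + 3y2 + 2y3 + y4 ≥ 5
  4y1 + y2 + y3 + 4y4 ≥ 6
  y1, y2, y3, y4 ≥ 0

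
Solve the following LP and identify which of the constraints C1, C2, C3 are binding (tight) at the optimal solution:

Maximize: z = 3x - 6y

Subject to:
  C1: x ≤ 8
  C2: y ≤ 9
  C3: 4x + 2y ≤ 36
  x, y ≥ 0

At x = 8, y = 0, compute slack b - a·x for each constraint:
  C1: 8 − 8 = 0  (binding)
  C2: 9 − 0 = 9  (slack)
  C3: 36 − 32 = 4  (slack)

Optimal: x = 8, y = 0
Binding: C1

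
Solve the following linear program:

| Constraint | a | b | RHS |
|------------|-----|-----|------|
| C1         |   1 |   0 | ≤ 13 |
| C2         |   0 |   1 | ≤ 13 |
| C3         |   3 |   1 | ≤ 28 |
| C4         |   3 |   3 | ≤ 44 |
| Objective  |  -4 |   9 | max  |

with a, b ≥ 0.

Evaluate the objective at each vertex of the feasible region:
  z(0, 0) = 0
  z(9.333, 0) = -37.33
  z(6.667, 8) = 45.33
  z(1.667, 13) = 110.3
  z(0, 13) = 117  ←
The maximum is at a = 0, b = 13.

a = 0, b = 13, z = 117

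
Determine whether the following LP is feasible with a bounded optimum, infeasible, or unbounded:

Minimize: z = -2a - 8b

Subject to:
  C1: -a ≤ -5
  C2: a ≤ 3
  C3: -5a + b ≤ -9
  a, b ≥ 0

Infeasible (no feasible solution exists)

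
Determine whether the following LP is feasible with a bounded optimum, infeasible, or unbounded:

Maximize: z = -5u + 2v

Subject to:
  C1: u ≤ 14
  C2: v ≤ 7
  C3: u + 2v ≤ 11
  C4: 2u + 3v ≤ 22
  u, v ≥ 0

Feasible with a bounded optimal solution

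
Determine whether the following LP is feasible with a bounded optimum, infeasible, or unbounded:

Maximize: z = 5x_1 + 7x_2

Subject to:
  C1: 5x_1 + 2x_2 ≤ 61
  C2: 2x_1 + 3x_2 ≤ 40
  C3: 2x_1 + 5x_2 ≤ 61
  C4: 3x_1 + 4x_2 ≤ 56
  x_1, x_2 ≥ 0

Feasible with a bounded optimal solution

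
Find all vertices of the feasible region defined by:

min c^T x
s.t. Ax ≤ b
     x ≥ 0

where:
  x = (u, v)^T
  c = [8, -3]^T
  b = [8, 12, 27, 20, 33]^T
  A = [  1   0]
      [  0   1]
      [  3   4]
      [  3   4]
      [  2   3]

(0, 0), (6.667, 0), (0, 5)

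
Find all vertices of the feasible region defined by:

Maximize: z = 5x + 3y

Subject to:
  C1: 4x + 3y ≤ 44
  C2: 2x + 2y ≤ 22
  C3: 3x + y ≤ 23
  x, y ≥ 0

(0, 0), (7.667, 0), (6, 5), (0, 11)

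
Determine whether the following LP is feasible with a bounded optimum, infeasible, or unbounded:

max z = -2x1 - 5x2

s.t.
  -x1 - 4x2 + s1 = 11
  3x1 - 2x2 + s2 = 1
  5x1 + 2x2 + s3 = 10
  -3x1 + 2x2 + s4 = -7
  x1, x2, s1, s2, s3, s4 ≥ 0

Infeasible (no feasible solution exists)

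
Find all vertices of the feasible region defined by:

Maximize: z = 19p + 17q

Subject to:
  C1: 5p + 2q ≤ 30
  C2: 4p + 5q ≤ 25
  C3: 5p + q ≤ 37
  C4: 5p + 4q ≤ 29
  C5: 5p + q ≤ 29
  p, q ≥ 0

(0, 0), (5.8, 0), (5, 1), (0, 5)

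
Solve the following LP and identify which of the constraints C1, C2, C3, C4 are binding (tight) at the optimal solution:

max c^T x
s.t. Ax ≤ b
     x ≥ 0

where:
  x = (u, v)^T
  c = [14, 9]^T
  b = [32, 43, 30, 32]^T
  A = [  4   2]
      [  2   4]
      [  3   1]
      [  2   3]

At u = 4, v = 8, compute slack b - a·x for each constraint:
  C1: 32 − 32 = 0  (binding)
  C2: 43 − 40 = 3  (slack)
  C3: 30 − 20 = 10  (slack)
  C4: 32 − 32 = 0  (binding)

Optimal: u = 4, v = 8
Binding: C1, C4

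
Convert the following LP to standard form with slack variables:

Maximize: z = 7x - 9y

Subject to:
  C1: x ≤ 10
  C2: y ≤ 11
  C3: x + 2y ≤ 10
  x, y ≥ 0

max z = 7x - 9y

s.t.
  x + s1 = 10
  y + s2 = 11
  x + 2y + s3 = 10
  x, y, s1, s2, s3 ≥ 0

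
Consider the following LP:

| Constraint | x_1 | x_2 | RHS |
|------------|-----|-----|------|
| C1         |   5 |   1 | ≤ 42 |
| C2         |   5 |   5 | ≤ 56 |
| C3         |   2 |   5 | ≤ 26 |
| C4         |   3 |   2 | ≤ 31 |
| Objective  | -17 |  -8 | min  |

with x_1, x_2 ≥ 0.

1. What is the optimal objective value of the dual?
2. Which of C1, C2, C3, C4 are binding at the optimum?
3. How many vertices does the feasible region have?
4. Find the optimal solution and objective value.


1. -152
2. C1, C3
3. 4
4. x_1 = 8, x_2 = 2, z = -152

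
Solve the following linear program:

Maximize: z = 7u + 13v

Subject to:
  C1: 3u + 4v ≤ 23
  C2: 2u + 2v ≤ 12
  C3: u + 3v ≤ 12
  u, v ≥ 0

Evaluate the objective at each vertex of the feasible region:
  z(0, 0) = 0
  z(6, 0) = 42
  z(3, 3) = 60  ←
  z(0, 4) = 52
The maximum is at u = 3, v = 3.

u = 3, v = 3, z = 60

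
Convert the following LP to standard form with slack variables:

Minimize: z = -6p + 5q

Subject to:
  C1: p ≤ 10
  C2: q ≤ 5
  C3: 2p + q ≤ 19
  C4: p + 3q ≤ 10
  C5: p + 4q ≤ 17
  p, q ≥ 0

min z = -6p + 5q

s.t.
  p + s1 = 10
  q + s2 = 5
  2p + q + s3 = 19
  p + 3q + s4 = 10
  p + 4q + s5 = 17
  p, q, s1, s2, s3, s4, s5 ≥ 0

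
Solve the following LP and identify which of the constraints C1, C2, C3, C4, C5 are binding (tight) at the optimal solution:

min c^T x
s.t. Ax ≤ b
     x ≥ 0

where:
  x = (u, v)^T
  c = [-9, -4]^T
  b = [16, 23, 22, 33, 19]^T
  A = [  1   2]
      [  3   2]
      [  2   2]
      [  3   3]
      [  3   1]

At u = 5, v = 4, compute slack b - a·x for each constraint:
  C1: 16 − 13 = 3  (slack)
  C2: 23 − 23 = 0  (binding)
  C3: 22 − 18 = 4  (slack)
  C4: 33 − 27 = 6  (slack)
  C5: 19 − 19 = 0  (binding)

Optimal: u = 5, v = 4
Binding: C2, C5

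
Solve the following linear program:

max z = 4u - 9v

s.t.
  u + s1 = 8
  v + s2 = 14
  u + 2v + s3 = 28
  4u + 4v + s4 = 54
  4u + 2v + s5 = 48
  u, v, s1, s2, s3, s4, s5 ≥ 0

Evaluate the objective at each vertex of the feasible region:
  z(0, 0) = 0
  z(8, 0) = 32  ←
  z(8, 5.5) = -17.5
  z(0, 13.5) = -121.5
The maximum is at u = 8, v = 0.

u = 8, v = 0, z = 32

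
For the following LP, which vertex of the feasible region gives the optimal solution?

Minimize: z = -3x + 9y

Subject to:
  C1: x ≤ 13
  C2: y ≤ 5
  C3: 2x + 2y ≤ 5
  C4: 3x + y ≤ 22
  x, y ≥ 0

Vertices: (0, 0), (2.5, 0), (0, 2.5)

Evaluate the objective at each vertex of the feasible region:
  z(0, 0) = 0
  z(2.5, 0) = -7.5  ←
  z(0, 2.5) = 22.5
The minimum is at x = 2.5, y = 0.

(2.5, 0)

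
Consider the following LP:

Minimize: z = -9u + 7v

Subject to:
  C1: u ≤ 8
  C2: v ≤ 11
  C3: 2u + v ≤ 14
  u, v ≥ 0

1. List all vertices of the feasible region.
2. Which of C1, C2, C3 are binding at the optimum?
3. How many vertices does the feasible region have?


1. (0, 0), (7, 0), (1.5, 11), (0, 11)
2. C3
3. 4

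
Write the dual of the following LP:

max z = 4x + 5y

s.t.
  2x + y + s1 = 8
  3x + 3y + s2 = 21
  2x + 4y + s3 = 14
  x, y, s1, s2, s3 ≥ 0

Primal max cᵀx s.t. Ax ≤ b, x ≥ 0  →  Dual min bᵀy s.t. Aᵀy ≥ c, y ≥ 0.

Minimize: z = 8y1 + 21y2 + 14y3

Subject to:
  2y1 + 3y2 + 2y3 ≥ 4
  y1 + 3y2 + 4y3 ≥ 5
  y1, y2, y3 ≥ 0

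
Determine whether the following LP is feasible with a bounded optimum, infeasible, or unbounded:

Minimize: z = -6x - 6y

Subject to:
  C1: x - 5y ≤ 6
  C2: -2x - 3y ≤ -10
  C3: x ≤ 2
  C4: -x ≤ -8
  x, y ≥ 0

Infeasible (no feasible solution exists)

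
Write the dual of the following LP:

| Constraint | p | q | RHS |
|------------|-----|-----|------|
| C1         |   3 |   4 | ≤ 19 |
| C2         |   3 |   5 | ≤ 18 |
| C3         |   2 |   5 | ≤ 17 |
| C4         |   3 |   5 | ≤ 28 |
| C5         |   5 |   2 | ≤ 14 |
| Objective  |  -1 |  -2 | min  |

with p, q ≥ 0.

Primal min cᵀx s.t. Ax ≤ b, x ≥ 0  →  Dual max −bᵀy s.t. Aᵀy ≥ −c, y ≥ 0.

Maximize: z = -19y1 - 18y2 - 17y3 - 28y4 - 14y5

Subject to:
  3y1 + 3y2 + 2y3 + 3y4 + 5y5 ≥ 1
  4y1 + 5y2 + 5y3 + 5y4 + 2y5 ≥ 2
  y1, y2, y3, y4, y5 ≥ 0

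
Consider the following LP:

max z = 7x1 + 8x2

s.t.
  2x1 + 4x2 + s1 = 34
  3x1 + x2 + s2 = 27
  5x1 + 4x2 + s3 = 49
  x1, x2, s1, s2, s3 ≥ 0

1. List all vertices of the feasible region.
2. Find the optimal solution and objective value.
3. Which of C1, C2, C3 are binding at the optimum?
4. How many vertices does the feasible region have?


1. (0, 0), (9, 0), (8.429, 1.714), (5, 6), (0, 8.5)
2. x1 = 5, x2 = 6, z = 83
3. C1, C3
4. 5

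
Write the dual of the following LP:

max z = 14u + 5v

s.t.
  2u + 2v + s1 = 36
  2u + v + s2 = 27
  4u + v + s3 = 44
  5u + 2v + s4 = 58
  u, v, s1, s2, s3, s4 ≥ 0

Primal max cᵀx s.t. Ax ≤ b, x ≥ 0  →  Dual min bᵀy s.t. Aᵀy ≥ c, y ≥ 0.

Minimize: z = 36y1 + 27y2 + 44y3 + 58y4

Subject to:
  2y1 + 2y2 + 4y3 + 5y4 ≥ 14
  2y1 + y2 + y3 + 2y4 ≥ 5
  y1, y2, y3, y4 ≥ 0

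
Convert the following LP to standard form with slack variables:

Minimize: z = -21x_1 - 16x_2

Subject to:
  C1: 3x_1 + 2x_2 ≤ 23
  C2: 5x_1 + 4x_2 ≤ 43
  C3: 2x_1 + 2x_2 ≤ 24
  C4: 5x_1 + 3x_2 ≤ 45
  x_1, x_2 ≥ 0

min z = -21x_1 - 16x_2

s.t.
  3x_1 + 2x_2 + s1 = 23
  5x_1 + 4x_2 + s2 = 43
  2x_1 + 2x_2 + s3 = 24
  5x_1 + 3x_2 + s4 = 45
  x_1, x_2, s1, s2, s3, s4 ≥ 0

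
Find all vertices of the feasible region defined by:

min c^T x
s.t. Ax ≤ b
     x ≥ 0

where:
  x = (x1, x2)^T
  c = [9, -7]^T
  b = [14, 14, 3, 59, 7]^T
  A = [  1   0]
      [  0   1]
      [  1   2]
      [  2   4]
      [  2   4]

(0, 0), (3, 0), (0, 1.5)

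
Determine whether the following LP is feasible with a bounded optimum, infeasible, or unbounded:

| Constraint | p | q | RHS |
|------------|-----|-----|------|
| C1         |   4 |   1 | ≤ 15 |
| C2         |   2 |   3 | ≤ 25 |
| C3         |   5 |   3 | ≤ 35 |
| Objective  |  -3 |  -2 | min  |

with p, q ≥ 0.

Feasible with a bounded optimal solution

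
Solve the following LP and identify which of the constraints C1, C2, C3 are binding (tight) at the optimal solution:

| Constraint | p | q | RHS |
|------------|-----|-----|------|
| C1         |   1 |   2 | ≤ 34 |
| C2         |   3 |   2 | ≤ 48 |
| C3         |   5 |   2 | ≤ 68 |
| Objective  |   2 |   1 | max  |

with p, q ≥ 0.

At p = 10, q = 9, compute slack b - a·x for each constraint:
  C1: 34 − 28 = 6  (slack)
  C2: 48 − 48 = 0  (binding)
  C3: 68 − 68 = 0  (binding)

Optimal: p = 10, q = 9
Binding: C2, C3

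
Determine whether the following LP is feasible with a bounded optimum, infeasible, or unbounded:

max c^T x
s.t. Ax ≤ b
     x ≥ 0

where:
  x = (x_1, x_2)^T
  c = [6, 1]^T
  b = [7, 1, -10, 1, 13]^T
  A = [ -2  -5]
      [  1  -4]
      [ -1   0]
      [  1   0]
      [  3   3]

Infeasible (no feasible solution exists)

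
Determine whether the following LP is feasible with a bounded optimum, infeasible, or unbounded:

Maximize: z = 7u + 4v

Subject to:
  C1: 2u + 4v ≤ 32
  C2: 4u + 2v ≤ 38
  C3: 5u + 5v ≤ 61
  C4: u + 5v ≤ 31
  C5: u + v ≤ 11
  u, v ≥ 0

Feasible with a bounded optimal solution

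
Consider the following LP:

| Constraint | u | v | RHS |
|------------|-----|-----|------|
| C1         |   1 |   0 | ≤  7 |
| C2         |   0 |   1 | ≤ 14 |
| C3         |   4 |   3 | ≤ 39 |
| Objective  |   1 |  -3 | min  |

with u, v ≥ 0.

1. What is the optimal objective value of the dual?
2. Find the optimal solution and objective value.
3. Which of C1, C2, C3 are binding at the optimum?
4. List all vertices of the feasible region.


1. -39
2. u = 0, v = 13, z = -39
3. C3
4. (0, 0), (7, 0), (7, 3.667), (0, 13)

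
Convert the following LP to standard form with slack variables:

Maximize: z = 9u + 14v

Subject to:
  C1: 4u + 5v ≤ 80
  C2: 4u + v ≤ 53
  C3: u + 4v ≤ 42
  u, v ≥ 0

max z = 9u + 14v

s.t.
  4u + 5v + s1 = 80
  4u + v + s2 = 53
  u + 4v + s3 = 42
  u, v, s1, s2, s3 ≥ 0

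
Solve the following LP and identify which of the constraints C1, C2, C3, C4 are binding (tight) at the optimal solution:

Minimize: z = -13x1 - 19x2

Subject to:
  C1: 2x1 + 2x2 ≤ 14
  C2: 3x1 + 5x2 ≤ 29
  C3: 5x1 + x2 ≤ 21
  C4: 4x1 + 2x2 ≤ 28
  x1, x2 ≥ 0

At x1 = 3, x2 = 4, compute slack b - a·x for each constraint:
  C1: 14 − 14 = 0  (binding)
  C2: 29 − 29 = 0  (binding)
  C3: 21 − 19 = 2  (slack)
  C4: 28 − 20 = 8  (slack)

Optimal: x1 = 3, x2 = 4
Binding: C1, C2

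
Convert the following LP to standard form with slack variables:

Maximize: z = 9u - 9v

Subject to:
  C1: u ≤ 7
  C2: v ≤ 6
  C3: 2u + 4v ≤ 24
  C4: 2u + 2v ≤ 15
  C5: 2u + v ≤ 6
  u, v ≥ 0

max z = 9u - 9v

s.t.
  u + s1 = 7
  v + s2 = 6
  2u + 4v + s3 = 24
  2u + 2v + s4 = 15
  2u + v + s5 = 6
  u, v, s1, s2, s3, s4, s5 ≥ 0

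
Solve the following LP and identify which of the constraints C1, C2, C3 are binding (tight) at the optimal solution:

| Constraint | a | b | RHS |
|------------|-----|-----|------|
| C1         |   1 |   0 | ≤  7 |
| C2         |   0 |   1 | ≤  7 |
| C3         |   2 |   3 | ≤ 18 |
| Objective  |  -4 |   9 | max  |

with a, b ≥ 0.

At a = 0, b = 6, compute slack b - a·x for each constraint:
  C1: 7 − 0 = 7  (slack)
  C2: 7 − 6 = 1  (slack)
  C3: 18 − 18 = 0  (binding)

Optimal: a = 0, b = 6
Binding: C3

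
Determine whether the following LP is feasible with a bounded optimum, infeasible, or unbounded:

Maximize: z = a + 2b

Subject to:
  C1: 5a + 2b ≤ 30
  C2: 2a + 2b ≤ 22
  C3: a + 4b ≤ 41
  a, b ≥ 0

Feasible with a bounded optimal solution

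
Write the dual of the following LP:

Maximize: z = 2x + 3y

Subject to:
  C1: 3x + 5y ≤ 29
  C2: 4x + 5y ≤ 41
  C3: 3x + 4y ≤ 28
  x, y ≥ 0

Primal max cᵀx s.t. Ax ≤ b, x ≥ 0  →  Dual min bᵀy s.t. Aᵀy ≥ c, y ≥ 0.

Minimize: z = 29y1 + 41y2 + 28y3

Subject to:
  3y1 + 4y2 + 3y3 ≥ 2
  5y1 + 5y2 + 4y3 ≥ 3
  y1, y2, y3 ≥ 0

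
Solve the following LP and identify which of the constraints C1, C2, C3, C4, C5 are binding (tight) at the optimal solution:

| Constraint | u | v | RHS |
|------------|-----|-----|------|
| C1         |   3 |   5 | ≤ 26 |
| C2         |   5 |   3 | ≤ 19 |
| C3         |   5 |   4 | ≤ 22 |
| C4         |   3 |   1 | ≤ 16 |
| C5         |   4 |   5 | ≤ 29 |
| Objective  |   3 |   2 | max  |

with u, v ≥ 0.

At u = 2, v = 3, compute slack b - a·x for each constraint:
  C1: 26 − 21 = 5  (slack)
  C2: 19 − 19 = 0  (binding)
  C3: 22 − 22 = 0  (binding)
  C4: 16 − 9 = 7  (slack)
  C5: 29 − 23 = 6  (slack)

Optimal: u = 2, v = 3
Binding: C2, C3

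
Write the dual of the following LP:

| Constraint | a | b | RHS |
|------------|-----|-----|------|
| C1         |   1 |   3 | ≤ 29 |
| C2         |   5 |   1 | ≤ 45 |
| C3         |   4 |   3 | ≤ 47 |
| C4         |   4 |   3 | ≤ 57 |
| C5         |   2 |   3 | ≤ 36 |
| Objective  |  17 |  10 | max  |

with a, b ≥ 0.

Primal max cᵀx s.t. Ax ≤ b, x ≥ 0  →  Dual min bᵀy s.t. Aᵀy ≥ c, y ≥ 0.

Minimize: z = 29y1 + 45y2 + 47y3 + 57y4 + 36y5

Subject to:
  y1 + 5y2 + 4y3 + 4y4 + 2y5 ≥ 17
  3y1 + y2 + 3y3 + 3y4 + 3y5 ≥ 10
  y1, y2, y3, y4, y5 ≥ 0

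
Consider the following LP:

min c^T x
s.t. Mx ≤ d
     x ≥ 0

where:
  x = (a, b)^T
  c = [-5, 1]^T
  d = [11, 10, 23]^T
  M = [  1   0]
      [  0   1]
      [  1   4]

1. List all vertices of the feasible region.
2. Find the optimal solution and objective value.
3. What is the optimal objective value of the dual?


1. (0, 0), (11, 0), (11, 3), (0, 5.75)
2. a = 11, b = 0, z = -55
3. -55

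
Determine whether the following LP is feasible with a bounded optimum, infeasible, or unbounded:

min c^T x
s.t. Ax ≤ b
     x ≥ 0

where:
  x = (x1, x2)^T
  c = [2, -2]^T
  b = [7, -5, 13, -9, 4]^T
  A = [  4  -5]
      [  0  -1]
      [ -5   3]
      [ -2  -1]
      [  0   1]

Infeasible (no feasible solution exists)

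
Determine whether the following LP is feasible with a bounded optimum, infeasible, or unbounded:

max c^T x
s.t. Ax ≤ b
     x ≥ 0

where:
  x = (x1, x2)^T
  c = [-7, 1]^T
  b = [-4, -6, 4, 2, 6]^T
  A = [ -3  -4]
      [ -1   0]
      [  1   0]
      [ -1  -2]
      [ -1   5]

Infeasible (no feasible solution exists)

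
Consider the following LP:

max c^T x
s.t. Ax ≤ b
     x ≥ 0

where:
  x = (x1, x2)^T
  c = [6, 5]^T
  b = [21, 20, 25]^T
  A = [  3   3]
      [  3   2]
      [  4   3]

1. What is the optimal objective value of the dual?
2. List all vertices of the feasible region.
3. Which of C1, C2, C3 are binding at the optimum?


1. 39
2. (0, 0), (6.25, 0), (4, 3), (0, 7)
3. C1, C3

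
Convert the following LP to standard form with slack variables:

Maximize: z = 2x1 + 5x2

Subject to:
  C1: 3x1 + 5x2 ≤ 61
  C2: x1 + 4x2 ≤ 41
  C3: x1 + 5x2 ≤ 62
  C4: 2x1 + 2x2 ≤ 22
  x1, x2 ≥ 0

max z = 2x1 + 5x2

s.t.
  3x1 + 5x2 + s1 = 61
  x1 + 4x2 + s2 = 41
  x1 + 5x2 + s3 = 62
  2x1 + 2x2 + s4 = 22
  x1, x2, s1, s2, s3, s4 ≥ 0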